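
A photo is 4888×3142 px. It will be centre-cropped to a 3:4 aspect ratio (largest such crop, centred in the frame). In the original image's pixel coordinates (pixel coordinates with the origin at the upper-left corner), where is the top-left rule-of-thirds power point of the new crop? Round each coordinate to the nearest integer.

4888/3142 > 3/4, so the 3:4 crop keeps the full height 3142 and trims width to 3142 × 3/4 = 2356.50 px.
Left offset = (4888 − 2356.50)/2 = 1265.75 px; top offset = 0.
Top-left is one-third across and one-third down within the crop:
x = 1265.75 + 1 × 2356.50/3 ≈ 2051; y = 0.00 + 1 × 3142.00/3 ≈ 1047.

(2051, 1047)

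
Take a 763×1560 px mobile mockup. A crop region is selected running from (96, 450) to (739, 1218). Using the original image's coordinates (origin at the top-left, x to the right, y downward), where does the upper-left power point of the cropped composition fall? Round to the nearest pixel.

x = 310 px, y = 706 px

Crop width = 739 − 96 = 643 px; one third is 214.33 px.
Crop height = 1218 − 450 = 768 px; one third is 256.00 px.
The upper-left point is one-third across and one-third down within the crop:
x = 96 + 1 × 214.33 ≈ 310; y = 450 + 1 × 256.00 ≈ 706.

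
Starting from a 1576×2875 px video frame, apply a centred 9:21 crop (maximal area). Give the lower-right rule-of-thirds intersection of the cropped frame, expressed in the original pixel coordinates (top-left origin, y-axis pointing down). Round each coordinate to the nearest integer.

(993, 1917)

1576/2875 > 9/21, so the 9:21 crop keeps the full height 2875 and trims width to 2875 × 9/21 = 1232.14 px.
Left offset = (1576 − 1232.14)/2 = 171.93 px; top offset = 0.
Lower-right is two-thirds across and two-thirds down within the crop:
x = 171.93 + 2 × 1232.14/3 ≈ 993; y = 0.00 + 2 × 2875.00/3 ≈ 1917.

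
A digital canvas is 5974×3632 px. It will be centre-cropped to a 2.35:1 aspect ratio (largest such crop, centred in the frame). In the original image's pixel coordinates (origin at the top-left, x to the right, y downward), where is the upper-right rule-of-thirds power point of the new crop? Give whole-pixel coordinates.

x = 3983 px, y = 1392 px

5974/3632 < 2.35/1, so the 2.35:1 crop keeps the full width 5974 and trims height to 5974 × 1/2.35 = 2542.13 px.
Top offset = (3632 − 2542.13)/2 = 544.94 px; left offset = 0.
Upper-right is two-thirds across and one-third down within the crop:
x = 0.00 + 2 × 5974.00/3 ≈ 3983; y = 544.94 + 1 × 2542.13/3 ≈ 1392.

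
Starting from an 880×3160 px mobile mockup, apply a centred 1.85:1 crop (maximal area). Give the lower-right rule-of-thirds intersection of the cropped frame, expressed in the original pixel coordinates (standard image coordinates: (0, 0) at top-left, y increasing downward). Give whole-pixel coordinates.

880/3160 < 1.85/1, so the 1.85:1 crop keeps the full width 880 and trims height to 880 × 1/1.85 = 475.68 px.
Top offset = (3160 − 475.68)/2 = 1342.16 px; left offset = 0.
Lower-right is two-thirds across and two-thirds down within the crop:
x = 0.00 + 2 × 880.00/3 ≈ 587; y = 1342.16 + 2 × 475.68/3 ≈ 1659.

x = 587 px, y = 1659 px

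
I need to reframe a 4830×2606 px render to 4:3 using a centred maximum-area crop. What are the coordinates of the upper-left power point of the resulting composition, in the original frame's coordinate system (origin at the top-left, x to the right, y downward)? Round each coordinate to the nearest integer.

(1836, 869)

4830/2606 > 4/3, so the 4:3 crop keeps the full height 2606 and trims width to 2606 × 4/3 = 3474.67 px.
Left offset = (4830 − 3474.67)/2 = 677.67 px; top offset = 0.
Upper-left is one-third across and one-third down within the crop:
x = 677.67 + 1 × 3474.67/3 ≈ 1836; y = 0.00 + 1 × 2606.00/3 ≈ 869.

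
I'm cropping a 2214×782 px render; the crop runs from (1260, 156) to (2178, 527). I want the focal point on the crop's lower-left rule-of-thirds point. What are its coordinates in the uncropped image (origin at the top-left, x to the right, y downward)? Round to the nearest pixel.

x = 1566 px, y = 403 px

Crop width = 2178 − 1260 = 918 px; one third is 306.00 px.
Crop height = 527 − 156 = 371 px; one third is 123.67 px.
The lower-left point is one-third across and two-thirds down within the crop:
x = 1260 + 1 × 306.00 ≈ 1566; y = 156 + 2 × 123.67 ≈ 403.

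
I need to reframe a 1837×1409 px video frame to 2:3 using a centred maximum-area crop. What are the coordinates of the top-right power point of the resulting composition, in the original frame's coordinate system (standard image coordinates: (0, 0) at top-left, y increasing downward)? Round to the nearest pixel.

1837/1409 > 2/3, so the 2:3 crop keeps the full height 1409 and trims width to 1409 × 2/3 = 939.33 px.
Left offset = (1837 − 939.33)/2 = 448.83 px; top offset = 0.
Top-right is two-thirds across and one-third down within the crop:
x = 448.83 + 2 × 939.33/3 ≈ 1075; y = 0.00 + 1 × 1409.00/3 ≈ 470.

x = 1075 px, y = 470 px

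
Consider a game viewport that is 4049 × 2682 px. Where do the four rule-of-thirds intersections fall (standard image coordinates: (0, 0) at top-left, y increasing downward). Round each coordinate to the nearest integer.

One third of 4049 is 1349.67; one third of 2682 is 894.
Vertical third lines at x = 1350 and x = 2699; horizontal third lines at y = 894 and y = 1788.

(1350, 894), (2699, 894), (1350, 1788), (2699, 1788)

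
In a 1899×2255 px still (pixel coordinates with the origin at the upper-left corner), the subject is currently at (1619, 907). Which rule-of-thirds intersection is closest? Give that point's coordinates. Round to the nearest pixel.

(1266, 752)

Third lines: x ∈ {633, 1266}, y ∈ {752, 1503}.
1619 is closer to x = 1266; 907 is closer to y = 752.
So the nearest intersection is the upper-right power point.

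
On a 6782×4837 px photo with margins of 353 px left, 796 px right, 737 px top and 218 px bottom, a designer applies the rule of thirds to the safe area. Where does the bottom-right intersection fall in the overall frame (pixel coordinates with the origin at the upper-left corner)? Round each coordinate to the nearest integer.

Content width = 6782 − 353 − 796 = 5633 px; content height = 4837 − 737 − 218 = 3882 px.
Bottom-right is two-thirds across and two-thirds down within the safe area.
x = 353 + 2 × 5633/3 = 353 + 3755.33 ≈ 4108
y = 737 + 2 × 3882/3 = 737 + 2588.00 ≈ 3325

x = 4108 px, y = 3325 px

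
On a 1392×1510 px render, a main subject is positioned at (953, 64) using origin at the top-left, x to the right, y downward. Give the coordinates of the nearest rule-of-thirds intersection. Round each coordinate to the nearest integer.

Third lines: x ∈ {464, 928}, y ∈ {503, 1007}.
953 is closer to x = 928; 64 is closer to y = 503.
So the nearest intersection is the upper-right power point.

x = 928 px, y = 503 px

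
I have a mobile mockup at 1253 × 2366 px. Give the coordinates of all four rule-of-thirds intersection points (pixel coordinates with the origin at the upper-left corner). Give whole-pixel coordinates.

(418, 789), (835, 789), (418, 1577), (835, 1577)

One third of 1253 is 417.67; one third of 2366 is 788.67.
Vertical third lines at x = 418 and x = 835; horizontal third lines at y = 789 and y = 1577.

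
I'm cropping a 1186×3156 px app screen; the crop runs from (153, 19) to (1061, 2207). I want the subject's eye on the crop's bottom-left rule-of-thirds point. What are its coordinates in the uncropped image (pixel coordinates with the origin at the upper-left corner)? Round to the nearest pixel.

x = 456 px, y = 1478 px

Crop width = 1061 − 153 = 908 px; one third is 302.67 px.
Crop height = 2207 − 19 = 2188 px; one third is 729.33 px.
The bottom-left point is one-third across and two-thirds down within the crop:
x = 153 + 1 × 302.67 ≈ 456; y = 19 + 2 × 729.33 ≈ 1478.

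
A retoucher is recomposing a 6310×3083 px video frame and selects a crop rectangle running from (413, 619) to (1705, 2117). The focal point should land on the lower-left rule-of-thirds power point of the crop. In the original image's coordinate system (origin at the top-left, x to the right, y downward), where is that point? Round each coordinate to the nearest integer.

(844, 1618)

Crop width = 1705 − 413 = 1292 px; one third is 430.67 px.
Crop height = 2117 − 619 = 1498 px; one third is 499.33 px.
The lower-left point is one-third across and two-thirds down within the crop:
x = 413 + 1 × 430.67 ≈ 844; y = 619 + 2 × 499.33 ≈ 1618.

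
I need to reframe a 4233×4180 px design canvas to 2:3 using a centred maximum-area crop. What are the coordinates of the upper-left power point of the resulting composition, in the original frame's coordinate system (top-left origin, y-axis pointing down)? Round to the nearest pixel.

4233/4180 > 2/3, so the 2:3 crop keeps the full height 4180 and trims width to 4180 × 2/3 = 2786.67 px.
Left offset = (4233 − 2786.67)/2 = 723.17 px; top offset = 0.
Upper-left is one-third across and one-third down within the crop:
x = 723.17 + 1 × 2786.67/3 ≈ 1652; y = 0.00 + 1 × 4180.00/3 ≈ 1393.

(1652, 1393)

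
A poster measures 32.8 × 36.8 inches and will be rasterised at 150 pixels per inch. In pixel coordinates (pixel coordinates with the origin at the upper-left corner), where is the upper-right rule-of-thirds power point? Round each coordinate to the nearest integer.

In pixels the canvas is 32.8 × 150 = 4920 wide and 36.8 × 150 = 5520 tall.
The upper-right point is two-thirds across and one-third down:
x = 2 × 4920/3 ≈ 3280; y = 1 × 5520/3 ≈ 1840.

x = 3280 px, y = 1840 px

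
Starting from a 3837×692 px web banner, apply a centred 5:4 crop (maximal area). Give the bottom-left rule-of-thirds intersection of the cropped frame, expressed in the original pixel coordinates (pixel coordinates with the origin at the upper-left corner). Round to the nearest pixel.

3837/692 > 5/4, so the 5:4 crop keeps the full height 692 and trims width to 692 × 5/4 = 865.00 px.
Left offset = (3837 − 865.00)/2 = 1486.00 px; top offset = 0.
Bottom-left is one-third across and two-thirds down within the crop:
x = 1486.00 + 1 × 865.00/3 ≈ 1774; y = 0.00 + 2 × 692.00/3 ≈ 461.

x = 1774 px, y = 461 px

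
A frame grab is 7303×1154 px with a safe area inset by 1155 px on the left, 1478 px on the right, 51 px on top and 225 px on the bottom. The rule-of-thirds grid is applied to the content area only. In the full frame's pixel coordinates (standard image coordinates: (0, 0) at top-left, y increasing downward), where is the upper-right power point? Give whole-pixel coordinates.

(4268, 344)

Content width = 7303 − 1155 − 1478 = 4670 px; content height = 1154 − 51 − 225 = 878 px.
Upper-right is two-thirds across and one-third down within the content area.
x = 1155 + 2 × 4670/3 = 1155 + 3113.33 ≈ 4268
y = 51 + 1 × 878/3 = 51 + 292.67 ≈ 344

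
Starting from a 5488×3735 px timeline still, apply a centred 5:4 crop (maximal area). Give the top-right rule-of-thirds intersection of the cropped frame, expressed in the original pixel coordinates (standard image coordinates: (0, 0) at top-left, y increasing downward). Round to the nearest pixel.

5488/3735 > 5/4, so the 5:4 crop keeps the full height 3735 and trims width to 3735 × 5/4 = 4668.75 px.
Left offset = (5488 − 4668.75)/2 = 409.62 px; top offset = 0.
Top-right is two-thirds across and one-third down within the crop:
x = 409.62 + 2 × 4668.75/3 ≈ 3522; y = 0.00 + 1 × 3735.00/3 ≈ 1245.

x = 3522 px, y = 1245 px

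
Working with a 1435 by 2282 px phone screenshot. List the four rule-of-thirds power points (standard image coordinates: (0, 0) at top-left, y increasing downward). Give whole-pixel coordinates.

(478, 761), (957, 761), (478, 1521), (957, 1521)

One third of 1435 is 478.33; one third of 2282 is 760.67.
Vertical third lines at x = 478 and x = 957; horizontal third lines at y = 761 and y = 1521.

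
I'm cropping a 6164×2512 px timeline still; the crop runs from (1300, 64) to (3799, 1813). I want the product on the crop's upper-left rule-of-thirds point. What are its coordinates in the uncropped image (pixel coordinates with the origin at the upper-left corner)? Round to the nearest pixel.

Crop width = 3799 − 1300 = 2499 px; one third is 833.00 px.
Crop height = 1813 − 64 = 1749 px; one third is 583.00 px.
The upper-left point is one-third across and one-third down within the crop:
x = 1300 + 1 × 833.00 ≈ 2133; y = 64 + 1 × 583.00 ≈ 647.

x = 2133 px, y = 647 px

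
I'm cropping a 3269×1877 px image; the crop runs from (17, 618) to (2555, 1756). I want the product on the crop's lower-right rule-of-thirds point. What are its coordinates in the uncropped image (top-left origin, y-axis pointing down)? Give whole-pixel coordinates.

(1709, 1377)

Crop width = 2555 − 17 = 2538 px; one third is 846.00 px.
Crop height = 1756 − 618 = 1138 px; one third is 379.33 px.
The lower-right point is two-thirds across and two-thirds down within the crop:
x = 17 + 2 × 846.00 ≈ 1709; y = 618 + 2 × 379.33 ≈ 1377.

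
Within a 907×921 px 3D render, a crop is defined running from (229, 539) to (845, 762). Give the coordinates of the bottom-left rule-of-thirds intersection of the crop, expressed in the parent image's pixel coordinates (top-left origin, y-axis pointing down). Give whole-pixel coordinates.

Crop width = 845 − 229 = 616 px; one third is 205.33 px.
Crop height = 762 − 539 = 223 px; one third is 74.33 px.
The bottom-left point is one-third across and two-thirds down within the crop:
x = 229 + 1 × 205.33 ≈ 434; y = 539 + 2 × 74.33 ≈ 688.

x = 434 px, y = 688 px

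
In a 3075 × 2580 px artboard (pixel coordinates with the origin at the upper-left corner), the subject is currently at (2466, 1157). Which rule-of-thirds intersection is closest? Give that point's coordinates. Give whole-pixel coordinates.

(2050, 860)

Third lines: x ∈ {1025, 2050}, y ∈ {860, 1720}.
2466 is closer to x = 2050; 1157 is closer to y = 860.
So the nearest intersection is the upper-right power point.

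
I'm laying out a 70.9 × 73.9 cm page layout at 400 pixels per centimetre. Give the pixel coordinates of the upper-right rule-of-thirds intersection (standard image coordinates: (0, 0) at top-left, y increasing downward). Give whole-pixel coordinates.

x = 18907 px, y = 9853 px

In pixels the canvas is 70.9 × 400 = 28360 wide and 73.9 × 400 = 29560 tall.
The upper-right point is two-thirds across and one-third down:
x = 2 × 28360/3 ≈ 18907; y = 1 × 29560/3 ≈ 9853.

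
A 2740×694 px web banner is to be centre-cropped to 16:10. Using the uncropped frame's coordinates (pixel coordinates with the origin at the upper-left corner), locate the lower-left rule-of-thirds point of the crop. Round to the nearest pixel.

x = 1185 px, y = 463 px

2740/694 > 16/10, so the 16:10 crop keeps the full height 694 and trims width to 694 × 16/10 = 1110.40 px.
Left offset = (2740 − 1110.40)/2 = 814.80 px; top offset = 0.
Lower-left is one-third across and two-thirds down within the crop:
x = 814.80 + 1 × 1110.40/3 ≈ 1185; y = 0.00 + 2 × 694.00/3 ≈ 463.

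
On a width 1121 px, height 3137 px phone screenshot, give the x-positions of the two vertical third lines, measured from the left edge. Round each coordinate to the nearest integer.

1121 / 3 = 373.67, so the vertical lines sit at one and two thirds of 1121.

x = 374 px and x = 747 px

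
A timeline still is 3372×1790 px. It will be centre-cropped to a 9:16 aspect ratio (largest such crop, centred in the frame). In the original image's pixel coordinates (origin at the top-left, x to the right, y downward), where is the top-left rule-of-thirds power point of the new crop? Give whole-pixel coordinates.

(1518, 597)

3372/1790 > 9/16, so the 9:16 crop keeps the full height 1790 and trims width to 1790 × 9/16 = 1006.88 px.
Left offset = (3372 − 1006.88)/2 = 1182.56 px; top offset = 0.
Top-left is one-third across and one-third down within the crop:
x = 1182.56 + 1 × 1006.88/3 ≈ 1518; y = 0.00 + 1 × 1790.00/3 ≈ 597.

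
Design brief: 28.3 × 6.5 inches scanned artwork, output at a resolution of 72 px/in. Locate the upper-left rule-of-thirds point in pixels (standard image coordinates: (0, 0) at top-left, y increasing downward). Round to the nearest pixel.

In pixels the canvas is 28.3 × 72 = 2037.6 wide and 6.5 × 72 = 468 tall.
The upper-left point is one-third across and one-third down:
x = 1 × 2037.6/3 ≈ 679; y = 1 × 468/3 ≈ 156.

x = 679 px, y = 156 px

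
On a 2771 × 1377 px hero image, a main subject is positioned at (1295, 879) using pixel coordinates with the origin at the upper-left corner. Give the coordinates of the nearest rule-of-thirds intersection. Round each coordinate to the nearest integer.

Third lines: x ∈ {924, 1847}, y ∈ {459, 918}.
1295 is closer to x = 924; 879 is closer to y = 918.
So the nearest intersection is the lower-left power point.

(924, 918)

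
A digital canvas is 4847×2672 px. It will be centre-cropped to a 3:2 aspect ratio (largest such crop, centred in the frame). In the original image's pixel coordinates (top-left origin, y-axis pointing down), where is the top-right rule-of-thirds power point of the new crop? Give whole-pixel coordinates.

(3092, 891)

4847/2672 > 3/2, so the 3:2 crop keeps the full height 2672 and trims width to 2672 × 3/2 = 4008.00 px.
Left offset = (4847 − 4008.00)/2 = 419.50 px; top offset = 0.
Top-right is two-thirds across and one-third down within the crop:
x = 419.50 + 2 × 4008.00/3 ≈ 3092; y = 0.00 + 1 × 2672.00/3 ≈ 891.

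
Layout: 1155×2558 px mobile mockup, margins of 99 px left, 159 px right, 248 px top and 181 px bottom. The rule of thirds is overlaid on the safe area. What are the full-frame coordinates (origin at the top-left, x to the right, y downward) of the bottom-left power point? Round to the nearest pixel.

Content width = 1155 − 99 − 159 = 897 px; content height = 2558 − 248 − 181 = 2129 px.
Bottom-left is one-third across and two-thirds down within the safe area.
x = 99 + 1 × 897/3 = 99 + 299.00 ≈ 398
y = 248 + 2 × 2129/3 = 248 + 1419.33 ≈ 1667

(398, 1667)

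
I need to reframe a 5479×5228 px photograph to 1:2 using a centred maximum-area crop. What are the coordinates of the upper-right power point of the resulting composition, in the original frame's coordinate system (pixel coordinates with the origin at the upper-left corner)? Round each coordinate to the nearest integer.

5479/5228 > 1/2, so the 1:2 crop keeps the full height 5228 and trims width to 5228 × 1/2 = 2614.00 px.
Left offset = (5479 − 2614.00)/2 = 1432.50 px; top offset = 0.
Upper-right is two-thirds across and one-third down within the crop:
x = 1432.50 + 2 × 2614.00/3 ≈ 3175; y = 0.00 + 1 × 5228.00/3 ≈ 1743.

x = 3175 px, y = 1743 px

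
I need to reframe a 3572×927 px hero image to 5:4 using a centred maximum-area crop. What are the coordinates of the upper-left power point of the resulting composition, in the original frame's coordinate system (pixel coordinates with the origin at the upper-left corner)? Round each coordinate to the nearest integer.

(1593, 309)

3572/927 > 5/4, so the 5:4 crop keeps the full height 927 and trims width to 927 × 5/4 = 1158.75 px.
Left offset = (3572 − 1158.75)/2 = 1206.62 px; top offset = 0.
Upper-left is one-third across and one-third down within the crop:
x = 1206.62 + 1 × 1158.75/3 ≈ 1593; y = 0.00 + 1 × 927.00/3 ≈ 309.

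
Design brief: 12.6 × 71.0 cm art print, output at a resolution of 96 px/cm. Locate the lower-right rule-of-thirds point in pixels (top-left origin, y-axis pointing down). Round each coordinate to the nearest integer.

x = 806 px, y = 4544 px

In pixels the canvas is 12.6 × 96 = 1209.6 wide and 71.0 × 96 = 6816 tall.
The lower-right point is two-thirds across and two-thirds down:
x = 2 × 1209.6/3 ≈ 806; y = 2 × 6816/3 ≈ 4544.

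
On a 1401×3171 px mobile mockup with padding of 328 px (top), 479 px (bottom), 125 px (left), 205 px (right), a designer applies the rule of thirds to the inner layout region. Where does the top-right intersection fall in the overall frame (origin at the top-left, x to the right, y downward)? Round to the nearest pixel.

(839, 1116)

Content width = 1401 − 125 − 205 = 1071 px; content height = 3171 − 328 − 479 = 2364 px.
Top-right is two-thirds across and one-third down within the inner layout region.
x = 125 + 2 × 1071/3 = 125 + 714.00 ≈ 839
y = 328 + 1 × 2364/3 = 328 + 788.00 ≈ 1116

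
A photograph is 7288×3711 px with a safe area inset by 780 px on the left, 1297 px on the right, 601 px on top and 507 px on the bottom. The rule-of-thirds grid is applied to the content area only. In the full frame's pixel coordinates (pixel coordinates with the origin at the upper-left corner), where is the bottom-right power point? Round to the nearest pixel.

(4254, 2336)

Content width = 7288 − 780 − 1297 = 5211 px; content height = 3711 − 601 − 507 = 2603 px.
Bottom-right is two-thirds across and two-thirds down within the content area.
x = 780 + 2 × 5211/3 = 780 + 3474.00 ≈ 4254
y = 601 + 2 × 2603/3 = 601 + 1735.33 ≈ 2336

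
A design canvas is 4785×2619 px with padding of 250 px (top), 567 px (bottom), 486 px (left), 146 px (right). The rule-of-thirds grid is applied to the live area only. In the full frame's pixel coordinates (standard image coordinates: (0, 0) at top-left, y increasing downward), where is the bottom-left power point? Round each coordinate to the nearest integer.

x = 1870 px, y = 1451 px

Content width = 4785 − 486 − 146 = 4153 px; content height = 2619 − 250 − 567 = 1802 px.
Bottom-left is one-third across and two-thirds down within the live area.
x = 486 + 1 × 4153/3 = 486 + 1384.33 ≈ 1870
y = 250 + 2 × 1802/3 = 250 + 1201.33 ≈ 1451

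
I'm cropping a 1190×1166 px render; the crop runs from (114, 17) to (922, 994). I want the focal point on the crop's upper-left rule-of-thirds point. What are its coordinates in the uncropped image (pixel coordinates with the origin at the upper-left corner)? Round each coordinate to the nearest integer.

Crop width = 922 − 114 = 808 px; one third is 269.33 px.
Crop height = 994 − 17 = 977 px; one third is 325.67 px.
The upper-left point is one-third across and one-third down within the crop:
x = 114 + 1 × 269.33 ≈ 383; y = 17 + 1 × 325.67 ≈ 343.

x = 383 px, y = 343 px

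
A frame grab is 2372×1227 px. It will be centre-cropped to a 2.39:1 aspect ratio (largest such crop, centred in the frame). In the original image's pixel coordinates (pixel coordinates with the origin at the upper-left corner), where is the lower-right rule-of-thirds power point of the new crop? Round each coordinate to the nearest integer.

2372/1227 < 2.39/1, so the 2.39:1 crop keeps the full width 2372 and trims height to 2372 × 1/2.39 = 992.47 px.
Top offset = (1227 − 992.47)/2 = 117.27 px; left offset = 0.
Lower-right is two-thirds across and two-thirds down within the crop:
x = 0.00 + 2 × 2372.00/3 ≈ 1581; y = 117.27 + 2 × 992.47/3 ≈ 779.

(1581, 779)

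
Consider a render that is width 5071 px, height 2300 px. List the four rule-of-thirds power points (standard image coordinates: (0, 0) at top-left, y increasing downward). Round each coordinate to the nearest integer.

(1690, 767), (3381, 767), (1690, 1533), (3381, 1533)

One third of 5071 is 1690.33; one third of 2300 is 766.67.
Vertical third lines at x = 1690 and x = 3381; horizontal third lines at y = 767 and y = 1533.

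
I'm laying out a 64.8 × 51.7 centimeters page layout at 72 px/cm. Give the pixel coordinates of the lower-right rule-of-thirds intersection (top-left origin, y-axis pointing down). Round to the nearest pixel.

In pixels the canvas is 64.8 × 72 = 4665.6 wide and 51.7 × 72 = 3722.4 tall.
The lower-right point is two-thirds across and two-thirds down:
x = 2 × 4665.6/3 ≈ 3110; y = 2 × 3722.4/3 ≈ 2482.

x = 3110 px, y = 2482 px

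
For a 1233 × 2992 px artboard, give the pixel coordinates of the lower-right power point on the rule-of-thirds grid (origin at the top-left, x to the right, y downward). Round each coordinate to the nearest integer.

x = 822 px, y = 1995 px

The lower-right point sits two-thirds of the way across and two-thirds of the way down.
x = 2 × 1233/3 ≈ 822; y = 2 × 2992/3 ≈ 1995.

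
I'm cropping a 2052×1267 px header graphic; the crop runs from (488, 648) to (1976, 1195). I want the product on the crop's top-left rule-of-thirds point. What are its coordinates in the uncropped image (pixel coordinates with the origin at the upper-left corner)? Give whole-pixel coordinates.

(984, 830)

Crop width = 1976 − 488 = 1488 px; one third is 496.00 px.
Crop height = 1195 − 648 = 547 px; one third is 182.33 px.
The top-left point is one-third across and one-third down within the crop:
x = 488 + 1 × 496.00 ≈ 984; y = 648 + 1 × 182.33 ≈ 830.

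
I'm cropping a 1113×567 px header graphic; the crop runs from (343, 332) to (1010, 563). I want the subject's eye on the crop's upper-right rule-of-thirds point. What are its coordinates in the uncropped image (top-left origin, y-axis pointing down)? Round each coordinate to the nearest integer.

x = 788 px, y = 409 px

Crop width = 1010 − 343 = 667 px; one third is 222.33 px.
Crop height = 563 − 332 = 231 px; one third is 77.00 px.
The upper-right point is two-thirds across and one-third down within the crop:
x = 343 + 2 × 222.33 ≈ 788; y = 332 + 1 × 77.00 ≈ 409.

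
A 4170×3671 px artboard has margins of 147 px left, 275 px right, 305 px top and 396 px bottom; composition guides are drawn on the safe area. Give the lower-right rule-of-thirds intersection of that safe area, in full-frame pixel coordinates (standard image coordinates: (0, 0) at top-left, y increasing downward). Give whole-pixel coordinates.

Content width = 4170 − 147 − 275 = 3748 px; content height = 3671 − 305 − 396 = 2970 px.
Lower-right is two-thirds across and two-thirds down within the safe area.
x = 147 + 2 × 3748/3 = 147 + 2498.67 ≈ 2646
y = 305 + 2 × 2970/3 = 305 + 1980.00 ≈ 2285

(2646, 2285)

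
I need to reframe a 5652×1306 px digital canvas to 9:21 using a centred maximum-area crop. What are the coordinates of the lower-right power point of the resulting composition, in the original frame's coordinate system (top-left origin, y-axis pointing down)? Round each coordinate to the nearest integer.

5652/1306 > 9/21, so the 9:21 crop keeps the full height 1306 and trims width to 1306 × 9/21 = 559.71 px.
Left offset = (5652 − 559.71)/2 = 2546.14 px; top offset = 0.
Lower-right is two-thirds across and two-thirds down within the crop:
x = 2546.14 + 2 × 559.71/3 ≈ 2919; y = 0.00 + 2 × 1306.00/3 ≈ 871.

(2919, 871)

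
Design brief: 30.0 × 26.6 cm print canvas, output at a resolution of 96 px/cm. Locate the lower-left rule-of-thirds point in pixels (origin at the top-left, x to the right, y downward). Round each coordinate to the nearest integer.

x = 960 px, y = 1702 px

In pixels the canvas is 30.0 × 96 = 2880 wide and 26.6 × 96 = 2553.6 tall.
The lower-left point is one-third across and two-thirds down:
x = 1 × 2880/3 ≈ 960; y = 2 × 2553.6/3 ≈ 1702.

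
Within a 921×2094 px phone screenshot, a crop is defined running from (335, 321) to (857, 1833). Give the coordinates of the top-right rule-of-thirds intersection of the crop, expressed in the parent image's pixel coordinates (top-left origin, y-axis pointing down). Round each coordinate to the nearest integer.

Crop width = 857 − 335 = 522 px; one third is 174.00 px.
Crop height = 1833 − 321 = 1512 px; one third is 504.00 px.
The top-right point is two-thirds across and one-third down within the crop:
x = 335 + 2 × 174.00 ≈ 683; y = 321 + 1 × 504.00 ≈ 825.

(683, 825)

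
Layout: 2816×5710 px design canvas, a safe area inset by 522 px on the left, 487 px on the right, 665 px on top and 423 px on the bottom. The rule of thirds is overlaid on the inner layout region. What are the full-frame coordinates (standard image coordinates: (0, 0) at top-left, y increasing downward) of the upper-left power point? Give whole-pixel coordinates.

x = 1124 px, y = 2206 px

Content width = 2816 − 522 − 487 = 1807 px; content height = 5710 − 665 − 423 = 4622 px.
Upper-left is one-third across and one-third down within the inner layout region.
x = 522 + 1 × 1807/3 = 522 + 602.33 ≈ 1124
y = 665 + 1 × 4622/3 = 665 + 1540.67 ≈ 2206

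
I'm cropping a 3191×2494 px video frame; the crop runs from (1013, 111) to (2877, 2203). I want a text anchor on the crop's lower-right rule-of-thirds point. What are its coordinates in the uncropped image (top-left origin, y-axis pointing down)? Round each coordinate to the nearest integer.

Crop width = 2877 − 1013 = 1864 px; one third is 621.33 px.
Crop height = 2203 − 111 = 2092 px; one third is 697.33 px.
The lower-right point is two-thirds across and two-thirds down within the crop:
x = 1013 + 2 × 621.33 ≈ 2256; y = 111 + 2 × 697.33 ≈ 1506.

x = 2256 px, y = 1506 px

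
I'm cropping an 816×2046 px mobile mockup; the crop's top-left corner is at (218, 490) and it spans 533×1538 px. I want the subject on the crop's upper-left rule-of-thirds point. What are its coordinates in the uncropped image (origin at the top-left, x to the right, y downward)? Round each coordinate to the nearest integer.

One third of the crop width 533 is 177.67 px.
One third of the crop height 1538 is 512.67 px.
The upper-left point is one-third across and one-third down within the crop:
x = 218 + 1 × 177.67 ≈ 396; y = 490 + 1 × 512.67 ≈ 1003.

x = 396 px, y = 1003 px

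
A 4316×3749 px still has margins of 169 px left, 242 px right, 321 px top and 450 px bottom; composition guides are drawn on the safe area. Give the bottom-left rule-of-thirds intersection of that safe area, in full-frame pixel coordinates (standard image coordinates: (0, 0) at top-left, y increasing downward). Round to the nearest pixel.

x = 1471 px, y = 2306 px

Content width = 4316 − 169 − 242 = 3905 px; content height = 3749 − 321 − 450 = 2978 px.
Bottom-left is one-third across and two-thirds down within the safe area.
x = 169 + 1 × 3905/3 = 169 + 1301.67 ≈ 1471
y = 321 + 2 × 2978/3 = 321 + 1985.33 ≈ 2306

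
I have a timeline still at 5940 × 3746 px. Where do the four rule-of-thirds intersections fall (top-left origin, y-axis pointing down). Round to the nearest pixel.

One third of 5940 is 1980; one third of 3746 is 1248.67.
Vertical third lines at x = 1980 and x = 3960; horizontal third lines at y = 1249 and y = 2497.

(1980, 1249), (3960, 1249), (1980, 2497), (3960, 2497)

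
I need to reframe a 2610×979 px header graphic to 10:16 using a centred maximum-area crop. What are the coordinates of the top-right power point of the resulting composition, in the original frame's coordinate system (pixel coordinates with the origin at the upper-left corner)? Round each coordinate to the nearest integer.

x = 1407 px, y = 326 px

2610/979 > 10/16, so the 10:16 crop keeps the full height 979 and trims width to 979 × 10/16 = 611.88 px.
Left offset = (2610 − 611.88)/2 = 999.06 px; top offset = 0.
Top-right is two-thirds across and one-third down within the crop:
x = 999.06 + 2 × 611.88/3 ≈ 1407; y = 0.00 + 1 × 979.00/3 ≈ 326.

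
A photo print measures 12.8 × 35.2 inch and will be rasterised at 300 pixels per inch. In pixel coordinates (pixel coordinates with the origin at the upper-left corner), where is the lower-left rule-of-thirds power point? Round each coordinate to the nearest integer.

(1280, 7040)

In pixels the canvas is 12.8 × 300 = 3840 wide and 35.2 × 300 = 10560 tall.
The lower-left point is one-third across and two-thirds down:
x = 1 × 3840/3 ≈ 1280; y = 2 × 10560/3 ≈ 7040.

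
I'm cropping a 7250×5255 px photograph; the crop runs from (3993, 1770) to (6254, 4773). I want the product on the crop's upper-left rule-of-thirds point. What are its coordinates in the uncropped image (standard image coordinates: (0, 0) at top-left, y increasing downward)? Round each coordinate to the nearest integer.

x = 4747 px, y = 2771 px

Crop width = 6254 − 3993 = 2261 px; one third is 753.67 px.
Crop height = 4773 − 1770 = 3003 px; one third is 1001.00 px.
The upper-left point is one-third across and one-third down within the crop:
x = 3993 + 1 × 753.67 ≈ 4747; y = 1770 + 1 × 1001.00 ≈ 2771.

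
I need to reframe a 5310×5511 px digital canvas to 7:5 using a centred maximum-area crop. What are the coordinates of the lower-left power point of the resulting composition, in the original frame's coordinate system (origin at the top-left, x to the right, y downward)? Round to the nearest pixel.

5310/5511 < 7/5, so the 7:5 crop keeps the full width 5310 and trims height to 5310 × 5/7 = 3792.86 px.
Top offset = (5511 − 3792.86)/2 = 859.07 px; left offset = 0.
Lower-left is one-third across and two-thirds down within the crop:
x = 0.00 + 1 × 5310.00/3 ≈ 1770; y = 859.07 + 2 × 3792.86/3 ≈ 3388.

x = 1770 px, y = 3388 px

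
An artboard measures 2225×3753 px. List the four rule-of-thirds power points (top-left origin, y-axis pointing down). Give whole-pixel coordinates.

One third of 2225 is 741.67; one third of 3753 is 1251.
Vertical third lines at x = 742 and x = 1483; horizontal third lines at y = 1251 and y = 2502.

(742, 1251), (1483, 1251), (742, 2502), (1483, 2502)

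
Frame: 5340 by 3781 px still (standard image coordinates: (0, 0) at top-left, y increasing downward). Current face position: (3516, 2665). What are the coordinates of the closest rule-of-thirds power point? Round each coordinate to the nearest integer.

x = 3560 px, y = 2521 px

Third lines: x ∈ {1780, 3560}, y ∈ {1260, 2521}.
3516 is closer to x = 3560; 2665 is closer to y = 2521.
So the nearest intersection is the lower-right power point.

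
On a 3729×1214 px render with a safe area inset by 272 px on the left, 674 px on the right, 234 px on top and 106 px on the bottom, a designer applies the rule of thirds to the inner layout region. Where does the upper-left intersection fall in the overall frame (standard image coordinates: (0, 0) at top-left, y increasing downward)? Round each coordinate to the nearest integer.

x = 1200 px, y = 525 px

Content width = 3729 − 272 − 674 = 2783 px; content height = 1214 − 234 − 106 = 874 px.
Upper-left is one-third across and one-third down within the inner layout region.
x = 272 + 1 × 2783/3 = 272 + 927.67 ≈ 1200
y = 234 + 1 × 874/3 = 234 + 291.33 ≈ 525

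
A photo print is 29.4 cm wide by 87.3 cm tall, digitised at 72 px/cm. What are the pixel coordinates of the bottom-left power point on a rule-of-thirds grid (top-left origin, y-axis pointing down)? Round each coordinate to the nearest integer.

In pixels the canvas is 29.4 × 72 = 2116.8 wide and 87.3 × 72 = 6285.6 tall.
The bottom-left point is one-third across and two-thirds down:
x = 1 × 2116.8/3 ≈ 706; y = 2 × 6285.6/3 ≈ 4190.

(706, 4190)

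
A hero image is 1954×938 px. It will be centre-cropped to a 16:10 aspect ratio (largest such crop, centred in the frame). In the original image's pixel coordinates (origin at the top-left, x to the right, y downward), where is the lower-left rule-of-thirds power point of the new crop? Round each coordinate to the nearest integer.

(727, 625)

1954/938 > 16/10, so the 16:10 crop keeps the full height 938 and trims width to 938 × 16/10 = 1500.80 px.
Left offset = (1954 − 1500.80)/2 = 226.60 px; top offset = 0.
Lower-left is one-third across and two-thirds down within the crop:
x = 226.60 + 1 × 1500.80/3 ≈ 727; y = 0.00 + 2 × 938.00/3 ≈ 625.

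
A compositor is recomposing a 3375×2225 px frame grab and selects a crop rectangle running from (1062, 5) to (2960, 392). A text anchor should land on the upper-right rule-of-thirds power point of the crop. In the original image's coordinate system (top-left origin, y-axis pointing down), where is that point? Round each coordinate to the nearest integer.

x = 2327 px, y = 134 px

Crop width = 2960 − 1062 = 1898 px; one third is 632.67 px.
Crop height = 392 − 5 = 387 px; one third is 129.00 px.
The upper-right point is two-thirds across and one-third down within the crop:
x = 1062 + 2 × 632.67 ≈ 2327; y = 5 + 1 × 129.00 ≈ 134.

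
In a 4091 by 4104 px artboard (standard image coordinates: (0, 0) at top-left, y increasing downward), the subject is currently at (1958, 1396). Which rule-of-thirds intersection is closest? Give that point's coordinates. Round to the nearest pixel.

Third lines: x ∈ {1364, 2727}, y ∈ {1368, 2736}.
1958 is closer to x = 1364; 1396 is closer to y = 1368.
So the nearest intersection is the upper-left power point.

(1364, 1368)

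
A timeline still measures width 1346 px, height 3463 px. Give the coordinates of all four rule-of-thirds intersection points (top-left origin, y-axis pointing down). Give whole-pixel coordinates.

One third of 1346 is 448.67; one third of 3463 is 1154.33.
Vertical third lines at x = 449 and x = 897; horizontal third lines at y = 1154 and y = 2309.

(449, 1154), (897, 1154), (449, 2309), (897, 2309)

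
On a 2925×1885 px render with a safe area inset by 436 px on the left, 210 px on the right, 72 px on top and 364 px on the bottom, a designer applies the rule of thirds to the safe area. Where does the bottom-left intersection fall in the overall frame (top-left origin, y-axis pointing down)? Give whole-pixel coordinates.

Content width = 2925 − 436 − 210 = 2279 px; content height = 1885 − 72 − 364 = 1449 px.
Bottom-left is one-third across and two-thirds down within the safe area.
x = 436 + 1 × 2279/3 = 436 + 759.67 ≈ 1196
y = 72 + 2 × 1449/3 = 72 + 966.00 ≈ 1038

(1196, 1038)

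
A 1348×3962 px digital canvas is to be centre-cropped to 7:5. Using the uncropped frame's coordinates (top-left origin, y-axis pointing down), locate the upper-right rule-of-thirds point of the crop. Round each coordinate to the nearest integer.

1348/3962 < 7/5, so the 7:5 crop keeps the full width 1348 and trims height to 1348 × 5/7 = 962.86 px.
Top offset = (3962 − 962.86)/2 = 1499.57 px; left offset = 0.
Upper-right is two-thirds across and one-third down within the crop:
x = 0.00 + 2 × 1348.00/3 ≈ 899; y = 1499.57 + 1 × 962.86/3 ≈ 1821.

(899, 1821)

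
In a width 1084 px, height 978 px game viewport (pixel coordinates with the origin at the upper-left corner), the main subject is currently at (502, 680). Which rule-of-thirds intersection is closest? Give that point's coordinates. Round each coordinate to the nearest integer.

Third lines: x ∈ {361, 723}, y ∈ {326, 652}.
502 is closer to x = 361; 680 is closer to y = 652.
So the nearest intersection is the lower-left power point.

(361, 652)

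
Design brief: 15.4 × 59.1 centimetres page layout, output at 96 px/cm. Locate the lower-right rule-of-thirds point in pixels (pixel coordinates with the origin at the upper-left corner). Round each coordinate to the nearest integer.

In pixels the canvas is 15.4 × 96 = 1478.4 wide and 59.1 × 96 = 5673.6 tall.
The lower-right point is two-thirds across and two-thirds down:
x = 2 × 1478.4/3 ≈ 986; y = 2 × 5673.6/3 ≈ 3782.

(986, 3782)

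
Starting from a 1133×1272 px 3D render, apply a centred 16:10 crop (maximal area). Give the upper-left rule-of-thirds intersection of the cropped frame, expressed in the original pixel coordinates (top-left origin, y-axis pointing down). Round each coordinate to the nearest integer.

1133/1272 < 16/10, so the 16:10 crop keeps the full width 1133 and trims height to 1133 × 10/16 = 708.12 px.
Top offset = (1272 − 708.12)/2 = 281.94 px; left offset = 0.
Upper-left is one-third across and one-third down within the crop:
x = 0.00 + 1 × 1133.00/3 ≈ 378; y = 281.94 + 1 × 708.12/3 ≈ 518.

(378, 518)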